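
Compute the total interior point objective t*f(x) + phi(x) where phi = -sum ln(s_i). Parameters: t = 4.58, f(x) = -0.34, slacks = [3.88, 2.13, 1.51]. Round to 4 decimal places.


Step 1: Compute log-barrier.
ln values: [1.3558, 0.7561, 0.4121]
phi = -(1.3558 + 0.7561 + 0.4121) = -2.5241
Step 2: Compute augmented objective.
t*f(x) = 4.58*-0.34 = -1.5572
Total = -1.5572 - 2.5241 = -4.0813


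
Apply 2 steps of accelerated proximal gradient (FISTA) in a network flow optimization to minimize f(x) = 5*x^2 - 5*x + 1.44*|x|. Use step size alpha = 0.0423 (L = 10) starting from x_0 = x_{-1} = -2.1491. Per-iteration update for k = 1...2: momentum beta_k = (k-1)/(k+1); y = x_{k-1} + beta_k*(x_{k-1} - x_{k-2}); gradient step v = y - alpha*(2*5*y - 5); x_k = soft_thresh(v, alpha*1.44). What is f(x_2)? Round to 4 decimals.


FISTA on f(x) = 5*x^2 - 5*x + 1.44*|x|
L = 10, alpha = 0.0423
Iteration 1: beta = 0.0, y = -2.1491 + 0.0*(-2.1491 + 2.1491) = -2.1491
  grad(y) = -26.491, v = y - alpha*grad = -1.0285
  prox(v) = soft_thresh(-1.0285, 0.0609) = -0.9676
Iteration 2: beta = 0.3333, y = -0.9676 + 0.3333*(-0.9676 + 2.1491) = -0.5738
  grad(y) = -10.7379, v = y - alpha*grad = -0.1196
  prox(v) = soft_thresh(-0.1196, 0.0609) = -0.0587
f(x_2) = 5*(-0.0587)^2 - 5*(-0.0587) + 1.44*|-0.0587| = 0.395


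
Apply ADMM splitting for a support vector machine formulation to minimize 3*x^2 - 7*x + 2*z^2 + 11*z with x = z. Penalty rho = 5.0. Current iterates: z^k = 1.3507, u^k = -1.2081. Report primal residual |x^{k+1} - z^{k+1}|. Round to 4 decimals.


ADMM iteration with rho = 5.0, z^k = 1.3507, u^k = -1.2081
Step 1: x-update.
Minimize 3*x^2 - 7*x + (5.0/2)*(x - 1.3507 - 1.2081)^2
FOC: (2*3 + 5.0)*x = 7 + 5.0*(1.3507 + 1.2081)
x^{k+1} = 1.7995
Step 2: z-update.
Minimize 2*z^2 + 11*z + (5.0/2)*(1.7995 - z - 1.2081)^2
FOC: (2*2 + 5.0)*z = -11 + 5.0*(1.7995 - 1.2081)
z^{k+1} = -0.8937
Step 3: u-update.
u^{k+1} = -1.2081 + 1.7995 + 0.8937 = 1.485
Step 4: Primal residual = |1.7995 + 0.8937| = 2.6931


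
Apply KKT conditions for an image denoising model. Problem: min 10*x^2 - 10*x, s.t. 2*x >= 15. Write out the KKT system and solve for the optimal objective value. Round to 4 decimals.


Step 1: Try lambda = 0 (constraint inactive).
x_unc = 10/(2*10) = 0.5
Check: 2*0.5 = 1.0 < 15 -- violated!
Step 2: Constraint must be active: 2*x = 15
x* = 15/2 = 7.5
lambda = (2*10*7.5 - 10)/2 = 70.0
Step 3: Compute optimal value.
f(x*) = 10*7.5^2 - 10*7.5 = 487.5


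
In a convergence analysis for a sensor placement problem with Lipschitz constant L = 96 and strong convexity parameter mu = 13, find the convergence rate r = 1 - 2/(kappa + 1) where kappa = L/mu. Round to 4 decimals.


Step 1: Compute the condition number.
kappa = L/mu = 96/13 = 7.3846
Step 2: Compute the convergence rate.
r = 1 - 2/(kappa + 1) = 1 - 2*mu/(L + mu) = (L - mu)/(L + mu) = 83/109 = 0.7615


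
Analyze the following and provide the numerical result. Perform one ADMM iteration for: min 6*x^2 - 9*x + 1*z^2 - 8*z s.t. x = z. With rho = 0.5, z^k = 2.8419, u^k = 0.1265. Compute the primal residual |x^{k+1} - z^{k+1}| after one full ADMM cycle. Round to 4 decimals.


ADMM iteration with rho = 0.5, z^k = 2.8419, u^k = 0.1265
Step 1: x-update.
Minimize 6*x^2 - 9*x + (0.5/2)*(x - 2.8419 + 0.1265)^2
FOC: (2*6 + 0.5)*x = 9 + 0.5*(2.8419 - 0.1265)
x^{k+1} = 0.8286
Step 2: z-update.
Minimize 1*z^2 - 8*z + (0.5/2)*(0.8286 - z + 0.1265)^2
FOC: (2*1 + 0.5)*z = 8 + 0.5*(0.8286 + 0.1265)
z^{k+1} = 3.391
Step 3: u-update.
u^{k+1} = 0.1265 + 0.8286 - 3.391 = -2.4359
Step 4: Primal residual = |0.8286 - 3.391| = 2.5624


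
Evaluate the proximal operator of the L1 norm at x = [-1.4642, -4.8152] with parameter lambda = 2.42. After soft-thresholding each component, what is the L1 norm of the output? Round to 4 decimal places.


Soft-thresholding with lambda = 2.42:
prox(-1.4642) = sign(-1.4642)*max(|-1.4642| - 2.42, 0) = 0.0
prox(-4.8152) = sign(-4.8152)*max(|-4.8152| - 2.42, 0) = -2.3952
prox(x) = [0.0, -2.3952]
||prox(x)||_1 = 0.0 + 2.3952 = 2.3952


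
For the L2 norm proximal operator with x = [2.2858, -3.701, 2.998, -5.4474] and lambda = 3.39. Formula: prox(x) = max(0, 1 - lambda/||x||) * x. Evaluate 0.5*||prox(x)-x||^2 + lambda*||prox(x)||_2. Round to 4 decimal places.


Step 1: Compute ||x||.
||x|| = 7.5884
Step 2: Compute scaling factor.
scale = max(0, 1 - 3.39/7.5884) = 0.5533
Step 3: prox(x) = [1.2647, -2.0476, 1.6587, -3.0139]
||prox(x)|| = 4.1984
Step 4: Proximal objective.
0.5*||prox-x||^2 = 5.7461
lambda*||prox|| = 14.2326
Total = 19.9788


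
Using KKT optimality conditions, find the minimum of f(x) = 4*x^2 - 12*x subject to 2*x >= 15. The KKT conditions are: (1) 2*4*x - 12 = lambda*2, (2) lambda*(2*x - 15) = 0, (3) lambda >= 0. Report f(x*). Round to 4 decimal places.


Step 1: Try lambda = 0 (constraint inactive).
x_unc = 12/(2*4) = 1.5
Check: 2*1.5 = 3.0 < 15 -- violated!
Step 2: Constraint must be active: 2*x = 15
x* = 15/2 = 7.5
lambda = (2*4*7.5 - 12)/2 = 24.0
Step 3: Compute optimal value.
f(x*) = 4*7.5^2 - 12*7.5 = 135.0


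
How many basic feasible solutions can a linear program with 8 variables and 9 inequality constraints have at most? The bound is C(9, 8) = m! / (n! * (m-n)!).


Each vertex corresponds to some choice of n active constraints out of m, so the number of vertices is at most C(m, n) = m! / (n!(m-n)!).
m = 9, n = 8
Numerator: 9 * 8 * 7 * 6 * 5 * 4 * 3 * 2
Denominator: 8! = 40320
C(9, 8) = 9


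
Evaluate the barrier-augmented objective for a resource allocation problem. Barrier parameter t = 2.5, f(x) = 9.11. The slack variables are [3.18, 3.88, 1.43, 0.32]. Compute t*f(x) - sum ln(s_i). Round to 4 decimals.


Step 1: Compute log-barrier.
ln values: [1.1569, 1.3558, 0.3577, -1.1394]
phi = -(1.1569 + 1.3558 + 0.3577 - 1.1394) = -1.731
Step 2: Compute augmented objective.
t*f(x) = 2.5*9.11 = 22.775
Total = 22.775 - 1.731 = 21.044


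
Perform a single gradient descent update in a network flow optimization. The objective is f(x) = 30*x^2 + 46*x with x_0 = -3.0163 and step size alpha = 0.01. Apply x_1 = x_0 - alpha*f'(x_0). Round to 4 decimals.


We compute the gradient at x_0 and apply the update.
f'(x) = 60*x + 46
f'(-3.0163) = 60*-3.0163 + 46 = -134.978
x_1 = -3.0163 - 0.01*-134.978 = -1.6665


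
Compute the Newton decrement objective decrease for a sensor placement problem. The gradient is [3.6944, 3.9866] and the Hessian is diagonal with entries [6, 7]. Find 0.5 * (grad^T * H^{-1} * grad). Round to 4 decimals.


Step 1: H is diagonal, so H^(-1) * g = [0.6157, 0.5695].
Step 2: g^T H^(-1) g = sum_i g_i^2 / H_ii
  = (3.6944)^2/6 + (3.9866)^2/7
  = 2.2748 + 2.2704 = 4.5452
Step 3: Objective decrease = 0.5 * g^T H^(-1) g = 2.2726


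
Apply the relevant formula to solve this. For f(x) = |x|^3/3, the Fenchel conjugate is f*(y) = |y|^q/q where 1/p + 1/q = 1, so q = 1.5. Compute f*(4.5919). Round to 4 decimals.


The conjugate exponent q satisfies 1/p + 1/q = 1.
p = 3, so q = 3/(3 - 1) = 1.5
|y|^q = 4.5919^1.5 = 9.8399
f*(4.5919) = 9.8399 / 1.5 = 6.5599


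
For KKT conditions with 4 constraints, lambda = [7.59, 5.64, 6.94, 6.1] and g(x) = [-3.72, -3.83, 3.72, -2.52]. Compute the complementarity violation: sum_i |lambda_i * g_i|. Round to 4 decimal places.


KKT complementary slackness check:
lambda_1 * g_1 = 7.59 * -3.72 = -28.2348
lambda_2 * g_2 = 5.64 * -3.83 = -21.6012
lambda_3 * g_3 = 6.94 * 3.72 = 25.8168
lambda_4 * g_4 = 6.1 * -2.52 = -15.372
Total violation = 28.2348 + 21.6012 + 25.8168 + 15.372 = 91.0248


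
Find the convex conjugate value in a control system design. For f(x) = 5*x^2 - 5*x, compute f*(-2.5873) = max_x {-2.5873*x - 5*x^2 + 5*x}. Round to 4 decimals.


f*(y) = sup_x {y*x - a*x^2 - b*x} = sup_x {(y-b)*x - a*x^2}
FOC: (y - b) - 2a*x = 0 => x* = (y - b)/(2a)
x* = (-2.5873 + 5)/(2*5) = 0.2413
f*(-2.5873) = (y-b)^2/(4a) = (-2.5873 + 5)^2/(4*5)
= 5.8211/20 = 0.2911


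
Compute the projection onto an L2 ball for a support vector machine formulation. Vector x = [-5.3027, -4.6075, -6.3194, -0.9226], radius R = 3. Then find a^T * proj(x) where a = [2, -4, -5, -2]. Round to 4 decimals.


Step 1: Compute ||x|| (intermediates to 6 decimals).
||x|| = sqrt((-5.3027)^2 + (-4.6075)^2 + (-6.3194)^2 + (-0.9226)^2) = 9.493876
Step 2: Project.
Since ||x|| > R, scale = R/||x|| = 3/9.493876 = 0.315993, proj(x) = scale * x
proj(x) = [-1.675616, -1.455938, -1.996886, -0.291535]
Step 3: Dot product.
a^T * proj(x) = 2*(-1.675616) - 4*(-1.455938) - 5*(-1.996886) - 2*(-0.291535) = 13.04


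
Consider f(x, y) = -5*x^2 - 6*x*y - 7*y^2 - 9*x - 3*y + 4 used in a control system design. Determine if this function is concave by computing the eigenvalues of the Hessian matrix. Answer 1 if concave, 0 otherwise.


The Hessian of f(x,y) = -5*x^2 - 6*x*y - 7*y^2 - 9*x - 3*y + 4 is:
H = [[-10, -6], [-6, -14]]
Trace = -10 - 14 = -24
Determinant = -10*-14 - (-6)^2 = 104
Discriminant = (-24)^2 - 4*104 = 160.0
Eigenvalues: lambda_1 = -18.3246, lambda_2 = -5.6754
The function is concave.

1


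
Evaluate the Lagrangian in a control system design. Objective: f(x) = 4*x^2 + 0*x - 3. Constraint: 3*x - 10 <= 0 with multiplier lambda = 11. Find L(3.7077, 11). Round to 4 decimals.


Step 1: Evaluate f(x).
f(3.7077) = 4*3.7077^2 + 0*3.7077 - 3 = 51.9882
Step 2: Evaluate g(x).
g(3.7077) = 3*3.7077 - 10 = 1.1231
Step 3: Compute Lagrangian.
L = 51.9882 + 11*1.1231 = 64.3423


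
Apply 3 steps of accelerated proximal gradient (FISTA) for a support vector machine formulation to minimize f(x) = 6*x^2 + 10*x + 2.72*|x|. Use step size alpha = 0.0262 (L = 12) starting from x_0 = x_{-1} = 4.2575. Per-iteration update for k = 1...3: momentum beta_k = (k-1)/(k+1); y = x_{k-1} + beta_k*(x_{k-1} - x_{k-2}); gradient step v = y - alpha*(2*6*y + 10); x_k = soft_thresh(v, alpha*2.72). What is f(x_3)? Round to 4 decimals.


FISTA on f(x) = 6*x^2 + 10*x + 2.72*|x|
L = 12, alpha = 0.0262
Iteration 1: beta = 0.0, y = 4.2575 + 0.0*(4.2575 - 4.2575) = 4.2575
  grad(y) = 61.09, v = y - alpha*grad = 2.6569
  prox(v) = soft_thresh(2.6569, 0.0713) = 2.5857
Iteration 2: beta = 0.3333, y = 2.5857 + 0.3333*(2.5857 - 4.2575) = 2.0284
  grad(y) = 34.3408, v = y - alpha*grad = 1.1287
  prox(v) = soft_thresh(1.1287, 0.0713) = 1.0574
Iteration 3: beta = 0.5, y = 1.0574 + 0.5*(1.0574 - 2.5857) = 0.2933
  grad(y) = 13.5193, v = y - alpha*grad = -0.0609
  prox(v) = soft_thresh(-0.0609, 0.0713) = 0.0
f(x_3) = 6*0.0^2 + 10*0.0 + 2.72*|0.0| = 0.0


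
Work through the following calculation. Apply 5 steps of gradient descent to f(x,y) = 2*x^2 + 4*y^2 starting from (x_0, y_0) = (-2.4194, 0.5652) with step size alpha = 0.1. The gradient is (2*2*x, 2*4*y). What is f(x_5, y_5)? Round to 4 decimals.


Gradient descent on f(x,y) = 2*x^2 + 4*y^2.
Starting point: (-2.4194, 0.5652), alpha = 0.1
Step 1: grad_x = 2*2*-2.4194 = -9.6776, grad_y = 2*4*0.5652 = 4.5216
  x_1 = -2.4194 - 0.1*-9.6776 = -1.4516
  y_1 = 0.5652 - 0.1*4.5216 = 0.113
Step 2: grad_x = 2*2*-1.4516 = -5.8066, grad_y = 2*4*0.113 = 0.9043
  x_2 = -1.4516 - 0.1*-5.8066 = -0.871
  y_2 = 0.113 - 0.1*0.9043 = 0.0226
Step 3: grad_x = 2*2*-0.871 = -3.4839, grad_y = 2*4*0.0226 = 0.1809
  x_3 = -0.871 - 0.1*-3.4839 = -0.5226
  y_3 = 0.0226 - 0.1*0.1809 = 0.0045
Step 4: grad_x = 2*2*-0.5226 = -2.0904, grad_y = 2*4*0.0045 = 0.0362
  x_4 = -0.5226 - 0.1*-2.0904 = -0.3136
  y_4 = 0.0045 - 0.1*0.0362 = 0.0009
Step 5: grad_x = 2*2*-0.3136 = -1.2542, grad_y = 2*4*0.0009 = 0.0072
  x_5 = -0.3136 - 0.1*-1.2542 = -0.1881
  y_5 = 0.0009 - 0.1*0.0072 = 0.0002
f(-0.1881, 0.0002) = 2*(-0.1881)^2 + 4*0.0002^2 = 0.0708


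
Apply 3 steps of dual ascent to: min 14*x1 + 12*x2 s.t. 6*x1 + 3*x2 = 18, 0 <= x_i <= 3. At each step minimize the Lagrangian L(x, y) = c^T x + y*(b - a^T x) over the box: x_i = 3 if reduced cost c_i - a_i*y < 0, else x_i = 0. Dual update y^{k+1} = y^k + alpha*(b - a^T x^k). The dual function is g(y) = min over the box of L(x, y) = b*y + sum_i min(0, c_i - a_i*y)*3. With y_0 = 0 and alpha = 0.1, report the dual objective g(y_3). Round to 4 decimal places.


Dual ascent for LP: min 14*x1 + 12*x2, 6*x1 + 3*x2 = 18, 0 <= x_i <= 3
Step 1: y^k = 0.0, reduced costs: (14.0, 12.0)
  x^k = (0.0, 0.0), subgradient = b - a^T x = 18.0
  y^{k+1} = 0.0 + 0.1*18.0 = 1.8
Step 2: y^k = 1.8, reduced costs: (3.2, 6.6)
  x^k = (0.0, 0.0), subgradient = b - a^T x = 18.0
  y^{k+1} = 1.8 + 0.1*18.0 = 3.6
Step 3: y^k = 3.6, reduced costs: (-7.6, 1.2)
  x^k = (3.0, 0.0), subgradient = b - a^T x = 0.0
  y^{k+1} = 3.6 + 0.1*0.0 = 3.6
Dual objective at y_3 = 3.6: reduced costs (-7.6, 1.2), box minimizer x = (3.0, 0.0)
g(y_3) = b*y + (c1 - a1*y)*x1 + (c2 - a2*y)*x2 = 18*3.6 + (-7.6)*3.0 + 1.2*0.0 = 64.8 - 22.8 + 0.0 = 42.0


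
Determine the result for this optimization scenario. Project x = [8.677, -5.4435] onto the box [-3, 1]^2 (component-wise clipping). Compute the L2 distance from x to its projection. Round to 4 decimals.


Project each component onto [-3, 1].
clip(8.677) = 1.0, clip(-5.4435) = -3.0
Projection = [1.0, -3.0]
Squared diffs: [58.9363, 5.9707]
Distance = sqrt(64.907) = 8.0565


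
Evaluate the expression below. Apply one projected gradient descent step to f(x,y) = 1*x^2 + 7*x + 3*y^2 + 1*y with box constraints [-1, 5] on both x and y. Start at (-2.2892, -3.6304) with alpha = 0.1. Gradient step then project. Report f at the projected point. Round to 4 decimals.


Step 1: Compute gradient at (-2.2892, -3.6304).
grad_x = 2*1*-2.2892 + 7 = 2.4216
grad_y = 2*3*-3.6304 + 1 = -20.7824
Step 2: Gradient step.
x_raw = -2.2892 - 0.1*2.4216 = -2.5314
y_raw = -3.6304 - 0.1*-20.7824 = -1.5522
Step 3: Project onto [-1, 5].
x_proj = clip(-2.5314) = -1.0
y_proj = clip(-1.5522) = -1.0
Step 4: Evaluate f.
f(-1.0, -1.0) = -4.0


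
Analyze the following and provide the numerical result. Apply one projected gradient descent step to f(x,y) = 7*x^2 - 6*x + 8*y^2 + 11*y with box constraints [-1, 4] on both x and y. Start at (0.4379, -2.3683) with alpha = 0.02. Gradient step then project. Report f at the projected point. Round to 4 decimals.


Step 1: Compute gradient at (0.4379, -2.3683).
grad_x = 2*7*0.4379 - 6 = 0.1306
grad_y = 2*8*-2.3683 + 11 = -26.8928
Step 2: Gradient step.
x_raw = 0.4379 - 0.02*0.1306 = 0.4353
y_raw = -2.3683 - 0.02*-26.8928 = -1.8304
Step 3: Project onto [-1, 4].
x_proj = clip(0.4353) = 0.4353
y_proj = clip(-1.8304) = -1.0
Step 4: Evaluate f.
f(0.4353, -1.0) = -4.2854


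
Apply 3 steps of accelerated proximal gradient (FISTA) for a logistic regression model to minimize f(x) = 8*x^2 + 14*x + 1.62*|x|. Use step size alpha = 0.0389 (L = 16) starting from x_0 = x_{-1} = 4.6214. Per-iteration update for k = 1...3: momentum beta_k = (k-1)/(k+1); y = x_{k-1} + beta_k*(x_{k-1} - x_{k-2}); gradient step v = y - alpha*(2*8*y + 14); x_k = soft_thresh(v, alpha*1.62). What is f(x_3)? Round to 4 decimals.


FISTA on f(x) = 8*x^2 + 14*x + 1.62*|x|
L = 16, alpha = 0.0389
Iteration 1: beta = 0.0, y = 4.6214 + 0.0*(4.6214 - 4.6214) = 4.6214
  grad(y) = 87.9424, v = y - alpha*grad = 1.2004
  prox(v) = soft_thresh(1.2004, 0.063) = 1.1374
Iteration 2: beta = 0.3333, y = 1.1374 + 0.3333*(1.1374 - 4.6214) = -0.0239
  grad(y) = 13.6175, v = y - alpha*grad = -0.5536
  prox(v) = soft_thresh(-0.5536, 0.063) = -0.4906
Iteration 3: beta = 0.5, y = -0.4906 + 0.5*(-0.4906 - 1.1374) = -1.3046
  grad(y) = -6.874, v = y - alpha*grad = -1.0372
  prox(v) = soft_thresh(-1.0372, 0.063) = -0.9742
f(x_3) = 8*(-0.9742)^2 + 14*(-0.9742) + 1.62*|-0.9742| = -4.468


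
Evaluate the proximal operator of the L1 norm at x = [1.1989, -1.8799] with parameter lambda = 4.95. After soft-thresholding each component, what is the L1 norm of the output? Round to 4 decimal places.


Soft-thresholding with lambda = 4.95:
prox(1.1989) = sign(1.1989)*max(|1.1989| - 4.95, 0) = 0.0
prox(-1.8799) = sign(-1.8799)*max(|-1.8799| - 4.95, 0) = 0.0
prox(x) = [0.0, 0.0]
||prox(x)||_1 = 0.0 + 0.0 = 0.0


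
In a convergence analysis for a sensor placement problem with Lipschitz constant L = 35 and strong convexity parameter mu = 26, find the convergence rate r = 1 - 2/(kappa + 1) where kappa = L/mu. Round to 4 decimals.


Step 1: Compute the condition number.
kappa = L/mu = 35/26 = 1.3462
Step 2: Compute the convergence rate.
r = 1 - 2/(kappa + 1) = 1 - 2*mu/(L + mu) = (L - mu)/(L + mu) = 9/61 = 0.1475


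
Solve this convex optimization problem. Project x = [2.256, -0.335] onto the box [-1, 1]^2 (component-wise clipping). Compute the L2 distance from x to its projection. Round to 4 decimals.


Project each component onto [-1, 1].
clip(2.256) = 1.0, clip(-0.335) = -0.335
Projection = [1.0, -0.335]
Squared diffs: [1.5775, 0.0]
Distance = sqrt(1.5775) = 1.256


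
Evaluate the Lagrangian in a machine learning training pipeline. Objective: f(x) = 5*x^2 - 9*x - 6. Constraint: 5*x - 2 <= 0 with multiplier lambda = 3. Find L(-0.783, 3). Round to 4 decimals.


Step 1: Evaluate f(x).
f(-0.783) = 5*(-0.783)^2 - 9*(-0.783) - 6 = 4.1124
Step 2: Evaluate g(x).
g(-0.783) = 5*-0.783 - 2 = -5.915
Step 3: Compute Lagrangian.
L = 4.1124 + 3*-5.915 = -13.6326


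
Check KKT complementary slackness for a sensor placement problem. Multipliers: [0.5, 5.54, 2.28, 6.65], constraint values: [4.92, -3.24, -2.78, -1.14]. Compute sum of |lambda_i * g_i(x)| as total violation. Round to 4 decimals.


KKT complementary slackness check:
lambda_1 * g_1 = 0.5 * 4.92 = 2.46
lambda_2 * g_2 = 5.54 * -3.24 = -17.9496
lambda_3 * g_3 = 2.28 * -2.78 = -6.3384
lambda_4 * g_4 = 6.65 * -1.14 = -7.581
Total violation = 2.46 + 17.9496 + 6.3384 + 7.581 = 34.329


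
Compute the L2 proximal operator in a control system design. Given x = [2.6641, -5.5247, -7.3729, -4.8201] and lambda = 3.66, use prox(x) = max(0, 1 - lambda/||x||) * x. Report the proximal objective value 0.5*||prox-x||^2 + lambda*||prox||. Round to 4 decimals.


Step 1: Compute ||x||.
||x|| = 10.7337
Step 2: Compute scaling factor.
scale = max(0, 1 - 3.66/10.7337) = 0.659
Step 3: prox(x) = [1.7557, -3.6409, -4.8589, -3.1765]
||prox(x)|| = 7.0737
Step 4: Proximal objective.
0.5*||prox-x||^2 = 6.6978
lambda*||prox|| = 25.8897
Total = 32.5876


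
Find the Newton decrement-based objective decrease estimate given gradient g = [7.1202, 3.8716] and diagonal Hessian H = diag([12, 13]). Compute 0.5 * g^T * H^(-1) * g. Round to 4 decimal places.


Step 1: H is diagonal, so H^(-1) * g = [0.5934, 0.2978].
Step 2: g^T H^(-1) g = sum_i g_i^2 / H_ii
  = (7.1202)^2/12 + (3.8716)^2/13
  = 4.2248 + 1.153 = 5.3778
Step 3: Objective decrease = 0.5 * g^T H^(-1) g = 2.6889


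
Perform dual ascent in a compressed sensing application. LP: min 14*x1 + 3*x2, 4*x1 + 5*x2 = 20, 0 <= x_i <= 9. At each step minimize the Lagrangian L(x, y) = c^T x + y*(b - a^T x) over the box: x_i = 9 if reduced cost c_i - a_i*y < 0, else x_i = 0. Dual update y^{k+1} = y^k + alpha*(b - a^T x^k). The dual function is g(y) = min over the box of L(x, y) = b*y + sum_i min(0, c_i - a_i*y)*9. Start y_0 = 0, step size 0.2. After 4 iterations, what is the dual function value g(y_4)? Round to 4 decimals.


Dual ascent for LP: min 14*x1 + 3*x2, 4*x1 + 5*x2 = 20, 0 <= x_i <= 9
Step 1: y^k = 0.0, reduced costs: (14.0, 3.0)
  x^k = (0.0, 0.0), subgradient = b - a^T x = 20.0
  y^{k+1} = 0.0 + 0.2*20.0 = 4.0
Step 2: y^k = 4.0, reduced costs: (-2.0, -17.0)
  x^k = (9.0, 9.0), subgradient = b - a^T x = -61.0
  y^{k+1} = 4.0 + 0.2*-61.0 = -8.2
Step 3: y^k = -8.2, reduced costs: (46.8, 44.0)
  x^k = (0.0, 0.0), subgradient = b - a^T x = 20.0
  y^{k+1} = -8.2 + 0.2*20.0 = -4.2
Step 4: y^k = -4.2, reduced costs: (30.8, 24.0)
  x^k = (0.0, 0.0), subgradient = b - a^T x = 20.0
  y^{k+1} = -4.2 + 0.2*20.0 = -0.2
Dual objective at y_4 = -0.2: reduced costs (14.8, 4.0), box minimizer x = (0.0, 0.0)
g(y_4) = b*y + (c1 - a1*y)*x1 + (c2 - a2*y)*x2 = 20*(-0.2) + 14.8*0.0 + 4.0*0.0 = -4.0 + 0.0 + 0.0 = -4.0


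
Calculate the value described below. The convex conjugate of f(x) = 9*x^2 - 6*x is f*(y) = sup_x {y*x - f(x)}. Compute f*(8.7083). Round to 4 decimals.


f*(y) = sup_x {y*x - a*x^2 - b*x} = sup_x {(y-b)*x - a*x^2}
FOC: (y - b) - 2a*x = 0 => x* = (y - b)/(2a)
x* = (8.7083 + 6)/(2*9) = 0.8171
f*(8.7083) = (y-b)^2/(4a) = (8.7083 + 6)^2/(4*9)
= 216.3341/36 = 6.0093


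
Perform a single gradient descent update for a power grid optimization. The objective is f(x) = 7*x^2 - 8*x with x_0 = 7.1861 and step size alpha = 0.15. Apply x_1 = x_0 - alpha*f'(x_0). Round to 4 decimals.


We compute the gradient at x_0 and apply the update.
f'(x) = 14*x - 8
f'(7.1861) = 14*7.1861 - 8 = 92.6054
x_1 = 7.1861 - 0.15*92.6054 = -6.7047


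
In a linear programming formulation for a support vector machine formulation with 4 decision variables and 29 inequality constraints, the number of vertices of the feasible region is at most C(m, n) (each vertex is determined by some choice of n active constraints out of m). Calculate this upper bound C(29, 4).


Each vertex corresponds to some choice of n active constraints out of m, so the number of vertices is at most C(m, n) = m! / (n!(m-n)!).
m = 29, n = 4
Numerator: 29 * 28 * 27 * 26
Denominator: 4! = 24
C(29, 4) = 23751


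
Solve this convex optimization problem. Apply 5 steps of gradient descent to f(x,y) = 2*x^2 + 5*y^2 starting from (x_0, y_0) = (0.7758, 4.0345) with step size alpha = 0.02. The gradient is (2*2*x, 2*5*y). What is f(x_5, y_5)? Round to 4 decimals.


Gradient descent on f(x,y) = 2*x^2 + 5*y^2.
Starting point: (0.7758, 4.0345), alpha = 0.02
Step 1: grad_x = 2*2*0.7758 = 3.1032, grad_y = 2*5*4.0345 = 40.345
  x_1 = 0.7758 - 0.02*3.1032 = 0.7137
  y_1 = 4.0345 - 0.02*40.345 = 3.2276
Step 2: grad_x = 2*2*0.7137 = 2.8549, grad_y = 2*5*3.2276 = 32.276
  x_2 = 0.7137 - 0.02*2.8549 = 0.6566
  y_2 = 3.2276 - 0.02*32.276 = 2.5821
Step 3: grad_x = 2*2*0.6566 = 2.6265, grad_y = 2*5*2.5821 = 25.8208
  x_3 = 0.6566 - 0.02*2.6265 = 0.6041
  y_3 = 2.5821 - 0.02*25.8208 = 2.0657
Step 4: grad_x = 2*2*0.6041 = 2.4164, grad_y = 2*5*2.0657 = 20.6566
  x_4 = 0.6041 - 0.02*2.4164 = 0.5558
  y_4 = 2.0657 - 0.02*20.6566 = 1.6525
Step 5: grad_x = 2*2*0.5558 = 2.2231, grad_y = 2*5*1.6525 = 16.5253
  x_5 = 0.5558 - 0.02*2.2231 = 0.5113
  y_5 = 1.6525 - 0.02*16.5253 = 1.322
f(0.5113, 1.322) = 2*0.5113^2 + 5*1.322^2 = 9.2616


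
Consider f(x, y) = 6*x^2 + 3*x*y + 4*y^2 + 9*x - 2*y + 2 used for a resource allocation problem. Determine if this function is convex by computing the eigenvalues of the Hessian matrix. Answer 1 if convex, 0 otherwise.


The Hessian of f(x,y) = 6*x^2 + 3*x*y + 4*y^2 + 9*x - 2*y + 2 is:
H = [[12, 3], [3, 8]]
Trace = 12 + 8 = 20
Determinant = 12*8 - (3)^2 = 87
Discriminant = (20)^2 - 4*87 = 52.0
Eigenvalues: lambda_1 = 6.3944, lambda_2 = 13.6056
The function is convex.

1


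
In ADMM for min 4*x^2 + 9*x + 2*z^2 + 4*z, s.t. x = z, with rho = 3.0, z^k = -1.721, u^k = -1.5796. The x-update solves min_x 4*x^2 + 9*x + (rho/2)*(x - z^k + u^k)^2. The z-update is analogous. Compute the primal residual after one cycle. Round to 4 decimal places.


ADMM iteration with rho = 3.0, z^k = -1.721, u^k = -1.5796
Step 1: x-update.
Minimize 4*x^2 + 9*x + (3.0/2)*(x + 1.721 - 1.5796)^2
FOC: (2*4 + 3.0)*x = -9 + 3.0*(-1.721 + 1.5796)
x^{k+1} = -0.8567
Step 2: z-update.
Minimize 2*z^2 + 4*z + (3.0/2)*(-0.8567 - z - 1.5796)^2
FOC: (2*2 + 3.0)*z = -4 + 3.0*(-0.8567 - 1.5796)
z^{k+1} = -1.6156
Step 3: u-update.
u^{k+1} = -1.5796 - 0.8567 + 1.6156 = -0.8208
Step 4: Primal residual = |-0.8567 + 1.6156| = 0.7588


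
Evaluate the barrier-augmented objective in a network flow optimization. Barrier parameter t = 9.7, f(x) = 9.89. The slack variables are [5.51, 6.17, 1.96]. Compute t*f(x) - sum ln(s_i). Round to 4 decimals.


Step 1: Compute log-barrier.
ln values: [1.7066, 1.8197, 0.6729]
phi = -(1.7066 + 1.8197 + 0.6729) = -4.1992
Step 2: Compute augmented objective.
t*f(x) = 9.7*9.89 = 95.933
Total = 95.933 - 4.1992 = 91.7338


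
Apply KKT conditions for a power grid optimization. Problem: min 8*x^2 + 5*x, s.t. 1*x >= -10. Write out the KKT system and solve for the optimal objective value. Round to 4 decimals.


Step 1: Try lambda = 0 (constraint inactive).
Stationarity: 2*8*x + 5 = 0
x* = -5/(2*8) = -0.3125
Check constraint: 1*-0.3125 = -0.3125 >= -10 -- satisfied.
Step 2: Compute optimal value.
f(x*) = 8*(-0.3125)^2 + 5*(-0.3125) = -0.7813


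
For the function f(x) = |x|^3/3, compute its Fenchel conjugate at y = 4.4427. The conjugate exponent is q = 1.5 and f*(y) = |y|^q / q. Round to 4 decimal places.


The conjugate exponent q satisfies 1/p + 1/q = 1.
p = 3, so q = 3/(3 - 1) = 1.5
|y|^q = 4.4427^1.5 = 9.3642
f*(4.4427) = 9.3642 / 1.5 = 6.2428


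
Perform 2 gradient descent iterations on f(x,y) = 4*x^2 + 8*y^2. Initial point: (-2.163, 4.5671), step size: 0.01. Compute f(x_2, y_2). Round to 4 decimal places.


Gradient descent on f(x,y) = 4*x^2 + 8*y^2.
Starting point: (-2.163, 4.5671), alpha = 0.01
Step 1: grad_x = 2*4*-2.163 = -17.304, grad_y = 2*8*4.5671 = 73.0736
  x_1 = -2.163 - 0.01*-17.304 = -1.99
  y_1 = 4.5671 - 0.01*73.0736 = 3.8364
Step 2: grad_x = 2*4*-1.99 = -15.9197, grad_y = 2*8*3.8364 = 61.3818
  x_2 = -1.99 - 0.01*-15.9197 = -1.8308
  y_2 = 3.8364 - 0.01*61.3818 = 3.2225
f(-1.8308, 3.2225) = 4*(-1.8308)^2 + 8*3.2225^2 = 96.4852


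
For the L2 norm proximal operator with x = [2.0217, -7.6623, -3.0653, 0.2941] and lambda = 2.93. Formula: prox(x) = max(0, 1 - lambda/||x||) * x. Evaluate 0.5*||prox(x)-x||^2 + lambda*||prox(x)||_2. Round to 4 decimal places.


Step 1: Compute ||x||.
||x|| = 8.5018
Step 2: Compute scaling factor.
scale = max(0, 1 - 2.93/8.5018) = 0.6554
Step 3: prox(x) = [1.325, -5.0216, -2.0089, 0.1927]
||prox(x)|| = 5.5718
Step 4: Proximal objective.
0.5*||prox-x||^2 = 4.2925
lambda*||prox|| = 16.3254
Total = 20.6178


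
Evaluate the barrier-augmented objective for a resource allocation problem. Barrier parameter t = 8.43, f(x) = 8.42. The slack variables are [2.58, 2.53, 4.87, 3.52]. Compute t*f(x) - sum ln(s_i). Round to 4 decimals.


Step 1: Compute log-barrier.
ln values: [0.9478, 0.9282, 1.5831, 1.2585]
phi = -(0.9478 + 0.9282 + 1.5831 + 1.2585) = -4.7176
Step 2: Compute augmented objective.
t*f(x) = 8.43*8.42 = 70.9806
Total = 70.9806 - 4.7176 = 66.263


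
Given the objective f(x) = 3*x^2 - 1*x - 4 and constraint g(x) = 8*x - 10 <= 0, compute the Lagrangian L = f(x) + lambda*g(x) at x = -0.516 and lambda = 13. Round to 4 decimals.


Step 1: Evaluate f(x).
f(-0.516) = 3*(-0.516)^2 - 1*(-0.516) - 4 = -2.6852
Step 2: Evaluate g(x).
g(-0.516) = 8*-0.516 - 10 = -14.128
Step 3: Compute Lagrangian.
L = -2.6852 + 13*-14.128 = -186.3492


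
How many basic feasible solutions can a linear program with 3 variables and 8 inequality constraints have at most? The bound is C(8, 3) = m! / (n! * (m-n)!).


Each vertex corresponds to some choice of n active constraints out of m, so the number of vertices is at most C(m, n) = m! / (n!(m-n)!).
m = 8, n = 3
Numerator: 8 * 7 * 6
Denominator: 3! = 6
C(8, 3) = 56


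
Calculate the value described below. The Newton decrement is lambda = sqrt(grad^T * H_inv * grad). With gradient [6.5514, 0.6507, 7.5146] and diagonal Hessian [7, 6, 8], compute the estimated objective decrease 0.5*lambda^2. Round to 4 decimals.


Step 1: H is diagonal, so H^(-1) * g = [0.9359, 0.1085, 0.9393].
Step 2: g^T H^(-1) g = sum_i g_i^2 / H_ii
  = (6.5514)^2/7 + (0.6507)^2/6 + (7.5146)^2/8
  = 6.1315 + 0.0706 + 7.0587 = 13.2608
Step 3: Objective decrease = 0.5 * g^T H^(-1) g = 6.6304


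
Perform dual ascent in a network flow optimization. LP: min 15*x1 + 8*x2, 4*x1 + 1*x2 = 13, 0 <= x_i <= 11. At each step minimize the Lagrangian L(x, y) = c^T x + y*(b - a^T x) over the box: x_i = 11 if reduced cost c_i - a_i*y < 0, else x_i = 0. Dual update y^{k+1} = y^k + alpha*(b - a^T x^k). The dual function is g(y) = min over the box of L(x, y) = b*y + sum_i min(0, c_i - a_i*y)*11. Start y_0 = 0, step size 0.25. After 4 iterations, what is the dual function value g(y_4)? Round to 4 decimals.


Dual ascent for LP: min 15*x1 + 8*x2, 4*x1 + 1*x2 = 13, 0 <= x_i <= 11
Step 1: y^k = 0.0, reduced costs: (15.0, 8.0)
  x^k = (0.0, 0.0), subgradient = b - a^T x = 13.0
  y^{k+1} = 0.0 + 0.25*13.0 = 3.25
Step 2: y^k = 3.25, reduced costs: (2.0, 4.75)
  x^k = (0.0, 0.0), subgradient = b - a^T x = 13.0
  y^{k+1} = 3.25 + 0.25*13.0 = 6.5
Step 3: y^k = 6.5, reduced costs: (-11.0, 1.5)
  x^k = (11.0, 0.0), subgradient = b - a^T x = -31.0
  y^{k+1} = 6.5 + 0.25*-31.0 = -1.25
Step 4: y^k = -1.25, reduced costs: (20.0, 9.25)
  x^k = (0.0, 0.0), subgradient = b - a^T x = 13.0
  y^{k+1} = -1.25 + 0.25*13.0 = 2.0
Dual objective at y_4 = 2.0: reduced costs (7.0, 6.0), box minimizer x = (0.0, 0.0)
g(y_4) = b*y + (c1 - a1*y)*x1 + (c2 - a2*y)*x2 = 13*2.0 + 7.0*0.0 + 6.0*0.0 = 26.0 + 0.0 + 0.0 = 26.0


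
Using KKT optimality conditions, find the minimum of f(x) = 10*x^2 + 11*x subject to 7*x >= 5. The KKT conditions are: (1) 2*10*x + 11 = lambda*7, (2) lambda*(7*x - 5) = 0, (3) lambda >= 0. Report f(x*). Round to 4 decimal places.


Step 1: Try lambda = 0 (constraint inactive).
x_unc = -11/(2*10) = -0.55
Check: 7*-0.55 = -3.85 < 5 -- violated!
Step 2: Constraint must be active: 7*x = 5
x* = 5/7 = 0.7143 (rounded; the exact value 5/7 is used below)
lambda = (2*10*(5/7) + 11)/7 = 3.6122
Step 3: Compute optimal value.
f(x*) = 10*(5/7)^2 + 11*(5/7) = 12.9592


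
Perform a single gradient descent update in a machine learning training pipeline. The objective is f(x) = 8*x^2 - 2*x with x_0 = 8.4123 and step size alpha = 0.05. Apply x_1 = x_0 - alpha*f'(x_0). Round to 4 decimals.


We compute the gradient at x_0 and apply the update.
f'(x) = 16*x - 2
f'(8.4123) = 16*8.4123 - 2 = 132.5968
x_1 = 8.4123 - 0.05*132.5968 = 1.7825


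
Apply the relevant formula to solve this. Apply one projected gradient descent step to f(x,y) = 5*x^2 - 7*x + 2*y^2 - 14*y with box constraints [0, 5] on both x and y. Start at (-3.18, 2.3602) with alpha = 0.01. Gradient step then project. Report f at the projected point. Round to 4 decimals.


Step 1: Compute gradient at (-3.18, 2.3602).
grad_x = 2*5*-3.18 - 7 = -38.8
grad_y = 2*2*2.3602 - 14 = -4.5592
Step 2: Gradient step.
x_raw = -3.18 - 0.01*-38.8 = -2.792
y_raw = 2.3602 - 0.01*-4.5592 = 2.4058
Step 3: Project onto [0, 5].
x_proj = clip(-2.792) = 0.0
y_proj = clip(2.4058) = 2.4058
Step 4: Evaluate f.
f(0.0, 2.4058) = -22.1054


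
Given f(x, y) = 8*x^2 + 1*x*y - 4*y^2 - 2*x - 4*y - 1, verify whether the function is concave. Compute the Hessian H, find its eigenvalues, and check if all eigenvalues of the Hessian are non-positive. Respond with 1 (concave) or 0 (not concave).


The Hessian of f(x,y) = 8*x^2 + 1*x*y - 4*y^2 - 2*x - 4*y - 1 is:
H = [[16, 1], [1, -8]]
Trace = 16 - 8 = 8
Determinant = 16*-8 - (1)^2 = -129
Discriminant = (8)^2 - 4*-129 = 580.0
Eigenvalues: lambda_1 = -8.0416, lambda_2 = 16.0416
The function is not concave.

0


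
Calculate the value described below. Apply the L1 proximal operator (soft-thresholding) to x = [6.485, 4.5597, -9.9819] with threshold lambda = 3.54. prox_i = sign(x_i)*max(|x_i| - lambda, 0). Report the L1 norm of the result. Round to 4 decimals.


Soft-thresholding with lambda = 3.54:
prox(6.485) = sign(6.485)*max(|6.485| - 3.54, 0) = 2.945
prox(4.5597) = sign(4.5597)*max(|4.5597| - 3.54, 0) = 1.0197
prox(-9.9819) = sign(-9.9819)*max(|-9.9819| - 3.54, 0) = -6.4419
prox(x) = [2.945, 1.0197, -6.4419]
||prox(x)||_1 = 2.945 + 1.0197 + 6.4419 = 10.4066


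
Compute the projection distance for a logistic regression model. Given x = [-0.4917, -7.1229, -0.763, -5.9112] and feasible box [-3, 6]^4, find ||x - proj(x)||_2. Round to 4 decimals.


Project each component onto [-3, 6].
clip(-0.4917) = -0.4917, clip(-7.1229) = -3.0, clip(-0.763) = -0.763, clip(-5.9112) = -3.0
Projection = [-0.4917, -3.0, -0.763, -3.0]
Squared diffs: [0.0, 16.9983, 0.0, 8.4751]
Distance = sqrt(25.4734) = 5.0471


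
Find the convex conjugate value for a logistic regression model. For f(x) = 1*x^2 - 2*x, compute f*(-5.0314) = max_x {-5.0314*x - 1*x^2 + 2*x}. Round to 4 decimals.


f*(y) = sup_x {y*x - a*x^2 - b*x} = sup_x {(y-b)*x - a*x^2}
FOC: (y - b) - 2a*x = 0 => x* = (y - b)/(2a)
x* = (-5.0314 + 2)/(2*1) = -1.5157
f*(-5.0314) = (y-b)^2/(4a) = (-5.0314 + 2)^2/(4*1)
= 9.1894/4 = 2.2973


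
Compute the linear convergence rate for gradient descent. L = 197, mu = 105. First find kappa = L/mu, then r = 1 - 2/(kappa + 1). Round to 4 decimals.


Step 1: Compute the condition number.
kappa = L/mu = 197/105 = 1.8762
Step 2: Compute the convergence rate.
r = 1 - 2/(kappa + 1) = 1 - 2*mu/(L + mu) = (L - mu)/(L + mu) = 92/302 = 0.3046


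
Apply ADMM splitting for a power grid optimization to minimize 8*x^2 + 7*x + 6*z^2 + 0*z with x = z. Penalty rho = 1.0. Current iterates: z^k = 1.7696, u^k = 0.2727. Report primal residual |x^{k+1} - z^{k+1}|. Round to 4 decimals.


ADMM iteration with rho = 1.0, z^k = 1.7696, u^k = 0.2727
Step 1: x-update.
Minimize 8*x^2 + 7*x + (1.0/2)*(x - 1.7696 + 0.2727)^2
FOC: (2*8 + 1.0)*x = -7 + 1.0*(1.7696 - 0.2727)
x^{k+1} = -0.3237
Step 2: z-update.
Minimize 6*z^2 + 0*z + (1.0/2)*(-0.3237 - z + 0.2727)^2
FOC: (2*6 + 1.0)*z = 0 + 1.0*(-0.3237 + 0.2727)
z^{k+1} = -0.0039
Step 3: u-update.
u^{k+1} = 0.2727 - 0.3237 + 0.0039 = -0.0471
Step 4: Primal residual = |-0.3237 + 0.0039| = 0.3198


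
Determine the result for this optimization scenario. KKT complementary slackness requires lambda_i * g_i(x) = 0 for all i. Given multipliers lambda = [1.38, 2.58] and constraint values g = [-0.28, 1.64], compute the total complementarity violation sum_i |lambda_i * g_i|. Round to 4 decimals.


KKT complementary slackness check:
lambda_1 * g_1 = 1.38 * -0.28 = -0.3864
lambda_2 * g_2 = 2.58 * 1.64 = 4.2312
Total violation = 0.3864 + 4.2312 = 4.6176


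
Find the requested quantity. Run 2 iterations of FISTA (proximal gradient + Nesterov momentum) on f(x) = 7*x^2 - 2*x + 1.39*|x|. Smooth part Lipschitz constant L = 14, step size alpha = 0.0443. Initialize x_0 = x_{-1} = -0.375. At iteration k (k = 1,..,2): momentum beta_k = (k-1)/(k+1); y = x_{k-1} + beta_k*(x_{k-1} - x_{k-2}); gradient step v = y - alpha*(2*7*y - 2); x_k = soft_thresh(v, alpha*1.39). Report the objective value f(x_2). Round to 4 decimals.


FISTA on f(x) = 7*x^2 - 2*x + 1.39*|x|
L = 14, alpha = 0.0443
Iteration 1: beta = 0.0, y = -0.375 + 0.0*(-0.375 + 0.375) = -0.375
  grad(y) = -7.25, v = y - alpha*grad = -0.0538
  prox(v) = soft_thresh(-0.0538, 0.0616) = 0.0
Iteration 2: beta = 0.3333, y = 0.0 + 0.3333*(0.0 + 0.375) = 0.125
  grad(y) = -0.25, v = y - alpha*grad = 0.1361
  prox(v) = soft_thresh(0.1361, 0.0616) = 0.0745
f(x_2) = 7*0.0745^2 - 2*0.0745 + 1.39*|0.0745| = -0.0066


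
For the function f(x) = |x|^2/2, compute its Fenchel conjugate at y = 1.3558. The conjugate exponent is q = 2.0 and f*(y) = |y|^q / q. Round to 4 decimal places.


The conjugate exponent q satisfies 1/p + 1/q = 1.
p = 2, so q = 2/(2 - 1) = 2.0
|y|^q = 1.3558^2.0 = 1.8382
f*(1.3558) = 1.8382 / 2.0 = 0.9191


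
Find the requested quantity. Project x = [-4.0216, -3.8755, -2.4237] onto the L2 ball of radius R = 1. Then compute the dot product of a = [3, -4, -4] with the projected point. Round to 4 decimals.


Step 1: Compute ||x|| (intermediates to 6 decimals).
||x|| = sqrt((-4.0216)^2 + (-3.8755)^2 + (-2.4237)^2) = 6.088275
Step 2: Project.
Since ||x|| > R, scale = R/||x|| = 1/6.088275 = 0.16425, proj(x) = scale * x
proj(x) = [-0.660548, -0.636551, -0.398093]
Step 3: Dot product.
a^T * proj(x) = 3*(-0.660548) - 4*(-0.636551) - 4*(-0.398093) = 2.1569


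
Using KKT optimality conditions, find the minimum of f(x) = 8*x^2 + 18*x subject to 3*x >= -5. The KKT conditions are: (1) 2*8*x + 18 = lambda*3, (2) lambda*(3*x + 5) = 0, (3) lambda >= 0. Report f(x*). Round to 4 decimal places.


Step 1: Try lambda = 0 (constraint inactive).
Stationarity: 2*8*x + 18 = 0
x* = -18/(2*8) = -1.125
Check constraint: 3*-1.125 = -3.375 >= -5 -- satisfied.
Step 2: Compute optimal value.
f(x*) = 8*(-1.125)^2 + 18*(-1.125) = -10.125


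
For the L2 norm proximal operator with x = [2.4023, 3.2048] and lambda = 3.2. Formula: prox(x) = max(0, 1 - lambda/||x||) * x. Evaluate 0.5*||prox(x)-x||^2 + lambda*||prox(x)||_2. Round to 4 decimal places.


Step 1: Compute ||x||.
||x|| = 4.0052
Step 2: Compute scaling factor.
scale = max(0, 1 - 3.2/4.0052) = 0.201
Step 3: prox(x) = [0.483, 0.6443]
||prox(x)|| = 0.8052
Step 4: Proximal objective.
0.5*||prox-x||^2 = 5.12
lambda*||prox|| = 2.5766
Total = 7.6967


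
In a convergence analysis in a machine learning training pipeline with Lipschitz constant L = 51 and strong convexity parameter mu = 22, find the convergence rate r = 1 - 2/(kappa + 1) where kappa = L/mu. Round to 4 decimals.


Step 1: Compute the condition number.
kappa = L/mu = 51/22 = 2.3182
Step 2: Compute the convergence rate.
r = 1 - 2/(kappa + 1) = 1 - 2*mu/(L + mu) = (L - mu)/(L + mu) = 29/73 = 0.3973


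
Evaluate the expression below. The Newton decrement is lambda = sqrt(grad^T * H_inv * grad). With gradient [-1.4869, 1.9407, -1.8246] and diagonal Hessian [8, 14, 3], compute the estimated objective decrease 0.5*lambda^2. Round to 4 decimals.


Step 1: H is diagonal, so H^(-1) * g = [-0.1859, 0.1386, -0.6082].
Step 2: g^T H^(-1) g = sum_i g_i^2 / H_ii
  = (-1.4869)^2/8 + (1.9407)^2/14 + (-1.8246)^2/3
  = 0.2764 + 0.269 + 1.1097 = 1.6551
Step 3: Objective decrease = 0.5 * g^T H^(-1) g = 0.8276


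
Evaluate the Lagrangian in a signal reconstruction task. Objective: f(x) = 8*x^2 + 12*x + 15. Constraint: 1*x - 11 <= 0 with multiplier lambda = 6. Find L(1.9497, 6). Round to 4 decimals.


Step 1: Evaluate f(x).
f(1.9497) = 8*1.9497^2 + 12*1.9497 + 15 = 68.807
Step 2: Evaluate g(x).
g(1.9497) = 1*1.9497 - 11 = -9.0503
Step 3: Compute Lagrangian.
L = 68.807 + 6*-9.0503 = 14.5052


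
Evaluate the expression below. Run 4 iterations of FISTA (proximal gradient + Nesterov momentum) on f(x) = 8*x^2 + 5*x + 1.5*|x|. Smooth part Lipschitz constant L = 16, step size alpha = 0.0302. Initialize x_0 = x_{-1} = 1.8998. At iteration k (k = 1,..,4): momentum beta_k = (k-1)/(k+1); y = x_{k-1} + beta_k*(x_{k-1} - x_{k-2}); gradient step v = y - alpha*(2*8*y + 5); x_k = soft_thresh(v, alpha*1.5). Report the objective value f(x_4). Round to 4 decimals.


FISTA on f(x) = 8*x^2 + 5*x + 1.5*|x|
L = 16, alpha = 0.0302
Iteration 1: beta = 0.0, y = 1.8998 + 0.0*(1.8998 - 1.8998) = 1.8998
  grad(y) = 35.3968, v = y - alpha*grad = 0.8308
  prox(v) = soft_thresh(0.8308, 0.0453) = 0.7855
Iteration 2: beta = 0.3333, y = 0.7855 + 0.3333*(0.7855 - 1.8998) = 0.4141
  grad(y) = 11.6254, v = y - alpha*grad = 0.063
  prox(v) = soft_thresh(0.063, 0.0453) = 0.0177
Iteration 3: beta = 0.5, y = 0.0177 + 0.5*(0.0177 - 0.7855) = -0.3662
  grad(y) = -0.8593, v = y - alpha*grad = -0.3403
  prox(v) = soft_thresh(-0.3403, 0.0453) = -0.295
Iteration 4: beta = 0.6, y = -0.295 + 0.6*(-0.295 - 0.0177) = -0.4825
  grad(y) = -2.7208, v = y - alpha*grad = -0.4004
  prox(v) = soft_thresh(-0.4004, 0.0453) = -0.3551
f(x_4) = 8*(-0.3551)^2 + 5*(-0.3551) + 1.5*|-0.3551| = -0.2341


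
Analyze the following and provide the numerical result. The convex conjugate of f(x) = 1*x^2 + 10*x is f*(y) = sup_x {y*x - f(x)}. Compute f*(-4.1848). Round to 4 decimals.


f*(y) = sup_x {y*x - a*x^2 - b*x} = sup_x {(y-b)*x - a*x^2}
FOC: (y - b) - 2a*x = 0 => x* = (y - b)/(2a)
x* = (-4.1848 - 10)/(2*1) = -7.0924
f*(-4.1848) = (y-b)^2/(4a) = (-4.1848 - 10)^2/(4*1)
= 201.2086/4 = 50.3021


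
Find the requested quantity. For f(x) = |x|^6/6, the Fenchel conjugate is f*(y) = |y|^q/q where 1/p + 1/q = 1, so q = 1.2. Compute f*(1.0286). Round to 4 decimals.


The conjugate exponent q satisfies 1/p + 1/q = 1.
p = 6, so q = 6/(6 - 1) = 1.2
|y|^q = 1.0286^1.2 = 1.0344
f*(1.0286) = 1.0344 / 1.2 = 0.862


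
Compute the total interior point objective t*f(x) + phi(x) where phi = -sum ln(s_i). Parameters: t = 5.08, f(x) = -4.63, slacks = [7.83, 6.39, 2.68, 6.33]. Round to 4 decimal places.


Step 1: Compute log-barrier.
ln values: [2.058, 1.8547, 0.9858, 1.8453]
phi = -(2.058 + 1.8547 + 0.9858 + 1.8453) = -6.7438
Step 2: Compute augmented objective.
t*f(x) = 5.08*-4.63 = -23.5204
Total = -23.5204 - 6.7438 = -30.2642
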